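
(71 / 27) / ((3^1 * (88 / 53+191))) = 3763 / 827091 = 0.00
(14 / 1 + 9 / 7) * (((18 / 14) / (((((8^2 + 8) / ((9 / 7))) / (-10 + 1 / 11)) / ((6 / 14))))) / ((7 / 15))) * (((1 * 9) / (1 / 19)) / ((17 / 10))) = -4038605325 / 12571636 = -321.25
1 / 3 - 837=-2510 / 3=-836.67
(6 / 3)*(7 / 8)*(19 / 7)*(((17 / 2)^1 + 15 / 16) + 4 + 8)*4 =407.31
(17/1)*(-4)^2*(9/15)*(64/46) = 26112/115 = 227.06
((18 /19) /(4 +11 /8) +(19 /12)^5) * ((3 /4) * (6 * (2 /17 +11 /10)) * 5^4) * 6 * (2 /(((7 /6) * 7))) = 17757190459875 /348447232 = 50960.92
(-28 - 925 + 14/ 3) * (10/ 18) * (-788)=11209300/ 27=415159.26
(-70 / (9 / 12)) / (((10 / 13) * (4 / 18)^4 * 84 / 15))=-142155 / 16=-8884.69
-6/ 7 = -0.86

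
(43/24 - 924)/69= -22133/1656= -13.37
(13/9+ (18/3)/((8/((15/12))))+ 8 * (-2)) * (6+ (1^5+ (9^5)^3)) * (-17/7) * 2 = 857974083829943384/63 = 13618636251268942.60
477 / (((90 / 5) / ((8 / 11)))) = 212 / 11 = 19.27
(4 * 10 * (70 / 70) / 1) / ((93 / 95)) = 3800 / 93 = 40.86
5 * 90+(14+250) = 714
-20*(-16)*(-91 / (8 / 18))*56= -3669120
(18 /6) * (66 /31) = 198 /31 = 6.39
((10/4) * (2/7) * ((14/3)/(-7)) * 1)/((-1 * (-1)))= -10/21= -0.48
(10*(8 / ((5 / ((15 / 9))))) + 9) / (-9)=-107 / 27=-3.96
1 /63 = 0.02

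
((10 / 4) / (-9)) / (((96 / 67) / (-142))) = 23785 / 864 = 27.53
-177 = -177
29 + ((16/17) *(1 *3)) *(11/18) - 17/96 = 49855/1632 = 30.55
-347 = -347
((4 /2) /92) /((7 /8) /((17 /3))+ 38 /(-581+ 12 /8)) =4148 /16951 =0.24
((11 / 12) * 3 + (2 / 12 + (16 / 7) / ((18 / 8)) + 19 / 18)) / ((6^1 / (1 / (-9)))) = -419 / 4536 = -0.09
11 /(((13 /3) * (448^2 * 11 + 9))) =33 /28700789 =0.00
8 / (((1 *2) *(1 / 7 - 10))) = -28 / 69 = -0.41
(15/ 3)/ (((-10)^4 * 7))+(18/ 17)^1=252017/ 238000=1.06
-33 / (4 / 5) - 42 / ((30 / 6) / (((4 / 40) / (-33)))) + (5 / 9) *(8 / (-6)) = -41.97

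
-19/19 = -1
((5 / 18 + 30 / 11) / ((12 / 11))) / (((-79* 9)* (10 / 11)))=-1309 / 307152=-0.00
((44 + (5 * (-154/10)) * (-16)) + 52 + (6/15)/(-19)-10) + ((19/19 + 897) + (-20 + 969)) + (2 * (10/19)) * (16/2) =15867/5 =3173.40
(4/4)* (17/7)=2.43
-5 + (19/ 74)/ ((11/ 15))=-3785/ 814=-4.65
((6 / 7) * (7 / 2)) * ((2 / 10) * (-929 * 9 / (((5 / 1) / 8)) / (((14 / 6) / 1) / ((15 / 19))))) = -1805976 / 665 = -2715.75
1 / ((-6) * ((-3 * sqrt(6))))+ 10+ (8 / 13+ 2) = sqrt(6) / 108+ 164 / 13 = 12.64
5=5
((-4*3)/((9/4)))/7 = -16/21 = -0.76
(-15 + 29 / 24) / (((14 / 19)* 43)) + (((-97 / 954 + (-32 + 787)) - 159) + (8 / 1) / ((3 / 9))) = 1423050313 / 2297232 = 619.46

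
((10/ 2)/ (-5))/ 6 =-1/ 6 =-0.17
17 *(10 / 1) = 170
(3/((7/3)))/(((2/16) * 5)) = 72/35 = 2.06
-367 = -367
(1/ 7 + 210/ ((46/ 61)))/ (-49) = -44858/ 7889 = -5.69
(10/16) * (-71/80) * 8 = -71/16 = -4.44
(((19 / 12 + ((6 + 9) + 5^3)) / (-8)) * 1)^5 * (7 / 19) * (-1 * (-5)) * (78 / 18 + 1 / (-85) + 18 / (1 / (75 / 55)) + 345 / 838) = -6820149123099088052473673 / 72831062551560192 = -93643410.99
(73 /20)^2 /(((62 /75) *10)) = 15987 /9920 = 1.61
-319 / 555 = -0.57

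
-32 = -32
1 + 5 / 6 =11 / 6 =1.83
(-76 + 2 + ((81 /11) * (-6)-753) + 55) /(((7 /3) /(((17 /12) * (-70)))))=381565 /11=34687.73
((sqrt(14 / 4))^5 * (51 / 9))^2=4857223 / 288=16865.36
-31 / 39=-0.79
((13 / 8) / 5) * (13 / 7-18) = -1469 / 280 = -5.25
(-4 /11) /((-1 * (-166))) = -2 /913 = -0.00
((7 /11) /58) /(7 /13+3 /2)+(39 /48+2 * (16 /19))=12860077 /5139728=2.50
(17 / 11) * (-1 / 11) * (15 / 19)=-255 / 2299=-0.11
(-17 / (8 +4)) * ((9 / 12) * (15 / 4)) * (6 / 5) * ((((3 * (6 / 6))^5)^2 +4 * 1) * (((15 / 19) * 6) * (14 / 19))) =-2846059335 / 2888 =-985477.61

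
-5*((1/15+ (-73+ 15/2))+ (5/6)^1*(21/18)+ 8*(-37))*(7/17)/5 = 148.43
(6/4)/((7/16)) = 3.43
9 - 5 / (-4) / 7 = 257 / 28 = 9.18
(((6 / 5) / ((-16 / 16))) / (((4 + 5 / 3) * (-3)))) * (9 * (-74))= -3996 / 85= -47.01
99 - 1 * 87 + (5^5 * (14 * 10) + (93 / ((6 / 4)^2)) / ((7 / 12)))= 3063080 / 7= 437582.86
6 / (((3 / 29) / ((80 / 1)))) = 4640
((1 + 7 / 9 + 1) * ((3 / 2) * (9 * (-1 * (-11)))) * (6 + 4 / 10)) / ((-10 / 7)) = -1848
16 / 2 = 8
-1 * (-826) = 826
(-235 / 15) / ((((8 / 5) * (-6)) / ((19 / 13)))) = 4465 / 1872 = 2.39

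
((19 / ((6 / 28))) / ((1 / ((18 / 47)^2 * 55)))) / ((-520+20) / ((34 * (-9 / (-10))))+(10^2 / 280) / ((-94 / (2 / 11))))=-7445780496 / 170100191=-43.77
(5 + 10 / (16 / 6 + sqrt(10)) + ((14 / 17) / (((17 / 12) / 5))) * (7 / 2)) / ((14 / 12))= 133950 / 26299 + 270 * sqrt(10) / 91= 14.48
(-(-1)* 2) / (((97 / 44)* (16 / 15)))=165 / 194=0.85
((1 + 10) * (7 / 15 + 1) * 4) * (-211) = -204248 / 15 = -13616.53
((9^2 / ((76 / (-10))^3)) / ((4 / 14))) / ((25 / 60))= -42525 / 27436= -1.55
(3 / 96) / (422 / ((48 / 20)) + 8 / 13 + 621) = 39 / 995216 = 0.00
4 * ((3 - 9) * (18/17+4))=-2064/17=-121.41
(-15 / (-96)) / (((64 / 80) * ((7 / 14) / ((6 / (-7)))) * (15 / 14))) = -5 / 16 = -0.31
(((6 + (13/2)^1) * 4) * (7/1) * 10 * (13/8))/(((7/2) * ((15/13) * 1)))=1408.33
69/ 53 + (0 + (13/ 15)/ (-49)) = 50026/ 38955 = 1.28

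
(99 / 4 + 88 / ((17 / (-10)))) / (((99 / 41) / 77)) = -527219 / 612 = -861.47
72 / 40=9 / 5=1.80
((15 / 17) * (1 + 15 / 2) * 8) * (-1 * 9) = -540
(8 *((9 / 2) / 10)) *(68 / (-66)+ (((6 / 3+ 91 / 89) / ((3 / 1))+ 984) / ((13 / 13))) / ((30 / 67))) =193738009 / 24475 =7915.75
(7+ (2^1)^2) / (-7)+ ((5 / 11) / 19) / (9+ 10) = -43646 / 27797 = -1.57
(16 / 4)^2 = 16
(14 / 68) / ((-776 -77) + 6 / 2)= -7 / 28900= -0.00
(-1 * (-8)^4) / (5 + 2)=-4096 / 7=-585.14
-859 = -859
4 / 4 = 1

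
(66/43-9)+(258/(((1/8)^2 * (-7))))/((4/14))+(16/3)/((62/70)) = -33021517/3999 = -8257.44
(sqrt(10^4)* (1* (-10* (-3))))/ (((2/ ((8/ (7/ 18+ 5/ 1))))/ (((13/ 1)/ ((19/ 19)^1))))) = 28948.45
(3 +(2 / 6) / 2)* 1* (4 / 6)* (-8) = -152 / 9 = -16.89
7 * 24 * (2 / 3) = 112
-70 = -70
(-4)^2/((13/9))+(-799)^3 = -510082387.92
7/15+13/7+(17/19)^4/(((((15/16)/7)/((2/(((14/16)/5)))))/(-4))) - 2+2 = -2961594316/13683705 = -216.43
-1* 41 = -41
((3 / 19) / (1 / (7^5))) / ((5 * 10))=50421 / 950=53.07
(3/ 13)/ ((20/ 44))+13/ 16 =1373/ 1040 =1.32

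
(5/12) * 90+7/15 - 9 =869/30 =28.97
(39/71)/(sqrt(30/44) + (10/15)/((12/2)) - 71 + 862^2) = 51635145276/69841288243894703 - 3159 * sqrt(330)/69841288243894703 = 0.00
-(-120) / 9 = 40 / 3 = 13.33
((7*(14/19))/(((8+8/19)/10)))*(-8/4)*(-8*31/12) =253.17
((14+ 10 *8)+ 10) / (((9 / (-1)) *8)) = -13 / 9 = -1.44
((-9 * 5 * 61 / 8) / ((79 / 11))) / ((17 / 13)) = -392535 / 10744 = -36.54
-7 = -7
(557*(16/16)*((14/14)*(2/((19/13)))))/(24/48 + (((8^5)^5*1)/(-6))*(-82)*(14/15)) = 1303380/824034061794821611209098071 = 0.00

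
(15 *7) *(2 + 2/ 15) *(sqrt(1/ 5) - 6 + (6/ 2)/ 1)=-672 + 224 *sqrt(5)/ 5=-571.82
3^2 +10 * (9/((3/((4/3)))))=49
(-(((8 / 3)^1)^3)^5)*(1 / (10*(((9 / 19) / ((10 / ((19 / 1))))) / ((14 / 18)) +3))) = -58984.25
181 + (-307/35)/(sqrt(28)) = 181 -307 * sqrt(7)/490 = 179.34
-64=-64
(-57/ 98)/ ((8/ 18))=-513/ 392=-1.31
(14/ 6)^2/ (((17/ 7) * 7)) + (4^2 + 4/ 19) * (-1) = -46193/ 2907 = -15.89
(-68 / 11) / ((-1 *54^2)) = 17 / 8019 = 0.00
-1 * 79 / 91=-79 / 91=-0.87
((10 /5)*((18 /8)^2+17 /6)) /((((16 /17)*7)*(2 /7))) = 6443 /768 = 8.39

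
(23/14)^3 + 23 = 75279/2744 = 27.43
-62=-62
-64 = -64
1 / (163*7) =1 / 1141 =0.00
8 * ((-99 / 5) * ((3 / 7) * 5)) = -2376 / 7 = -339.43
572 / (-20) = -143 / 5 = -28.60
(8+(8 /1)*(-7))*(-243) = 11664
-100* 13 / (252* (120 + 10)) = -5 / 126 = -0.04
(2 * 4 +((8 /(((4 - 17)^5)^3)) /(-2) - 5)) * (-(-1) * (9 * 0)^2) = 0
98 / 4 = 49 / 2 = 24.50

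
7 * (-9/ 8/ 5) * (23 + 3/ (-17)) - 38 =-73.95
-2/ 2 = -1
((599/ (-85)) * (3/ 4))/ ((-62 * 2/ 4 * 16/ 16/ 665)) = 239001/ 2108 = 113.38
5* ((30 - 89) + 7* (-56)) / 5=-451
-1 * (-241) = 241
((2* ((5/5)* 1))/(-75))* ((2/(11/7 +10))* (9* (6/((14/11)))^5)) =-5797836/60025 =-96.59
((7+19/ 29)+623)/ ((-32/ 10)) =-91445/ 464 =-197.08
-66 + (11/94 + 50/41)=-249213/3854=-64.66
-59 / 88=-0.67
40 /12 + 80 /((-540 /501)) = -638 /9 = -70.89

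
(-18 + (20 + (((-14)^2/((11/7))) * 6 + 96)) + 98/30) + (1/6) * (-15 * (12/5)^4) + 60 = 3410081/4125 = 826.69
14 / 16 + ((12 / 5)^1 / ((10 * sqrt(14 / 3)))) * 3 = 9 * sqrt(42) / 175 + 7 / 8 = 1.21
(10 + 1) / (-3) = -11 / 3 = -3.67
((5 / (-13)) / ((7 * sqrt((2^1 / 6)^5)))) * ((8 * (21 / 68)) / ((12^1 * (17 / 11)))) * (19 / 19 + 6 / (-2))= 495 * sqrt(3) / 3757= 0.23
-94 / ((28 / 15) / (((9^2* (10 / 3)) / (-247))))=95175 / 1729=55.05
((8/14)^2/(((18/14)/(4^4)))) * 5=20480/63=325.08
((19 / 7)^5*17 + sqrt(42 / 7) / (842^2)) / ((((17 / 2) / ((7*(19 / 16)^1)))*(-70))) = -47045881 / 1344560 -19*sqrt(6) / 964191040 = -34.99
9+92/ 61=10.51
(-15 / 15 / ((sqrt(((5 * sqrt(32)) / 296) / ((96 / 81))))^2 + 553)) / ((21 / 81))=-5980317696 / 857400344783 + 4315680 * sqrt(2) / 6001802413481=-0.01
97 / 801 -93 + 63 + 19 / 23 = -535240 / 18423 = -29.05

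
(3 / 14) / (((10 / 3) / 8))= 18 / 35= 0.51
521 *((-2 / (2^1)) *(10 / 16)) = -2605 / 8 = -325.62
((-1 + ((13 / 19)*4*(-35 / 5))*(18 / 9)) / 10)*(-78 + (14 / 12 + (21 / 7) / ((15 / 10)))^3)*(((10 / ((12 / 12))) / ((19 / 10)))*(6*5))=20727175 / 722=28708.00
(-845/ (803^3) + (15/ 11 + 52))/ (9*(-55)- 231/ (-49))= -32235827883/ 296171090644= -0.11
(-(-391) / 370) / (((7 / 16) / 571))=1786088 / 1295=1379.22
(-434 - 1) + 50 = -385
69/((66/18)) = 18.82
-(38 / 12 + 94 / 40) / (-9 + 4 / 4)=331 / 480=0.69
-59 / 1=-59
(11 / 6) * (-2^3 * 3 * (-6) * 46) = 12144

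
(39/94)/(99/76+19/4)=741/10810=0.07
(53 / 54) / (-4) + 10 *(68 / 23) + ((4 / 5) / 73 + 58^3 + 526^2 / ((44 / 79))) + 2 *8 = 13801326557387 / 19946520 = 691916.51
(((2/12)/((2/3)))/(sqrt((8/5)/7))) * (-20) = -5 * sqrt(70)/4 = -10.46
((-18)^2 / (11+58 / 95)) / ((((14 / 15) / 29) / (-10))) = -66946500 / 7721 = -8670.70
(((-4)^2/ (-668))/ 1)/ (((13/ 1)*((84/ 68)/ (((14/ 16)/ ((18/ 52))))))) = -17/ 4509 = -0.00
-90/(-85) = 18/17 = 1.06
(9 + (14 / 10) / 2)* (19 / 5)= 1843 / 50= 36.86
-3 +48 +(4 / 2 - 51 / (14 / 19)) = -311 / 14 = -22.21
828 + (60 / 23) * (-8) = 18564 / 23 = 807.13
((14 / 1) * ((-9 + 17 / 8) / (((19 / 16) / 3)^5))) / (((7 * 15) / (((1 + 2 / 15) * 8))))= -10588520448 / 12380495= -855.26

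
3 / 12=1 / 4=0.25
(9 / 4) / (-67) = -9 / 268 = -0.03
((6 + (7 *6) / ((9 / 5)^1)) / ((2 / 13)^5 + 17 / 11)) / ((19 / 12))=1437646496 / 119934327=11.99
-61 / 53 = -1.15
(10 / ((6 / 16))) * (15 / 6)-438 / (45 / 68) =-2976 / 5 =-595.20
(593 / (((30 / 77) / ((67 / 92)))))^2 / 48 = 9359236948369 / 365644800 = 25596.53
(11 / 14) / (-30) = -11 / 420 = -0.03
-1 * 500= -500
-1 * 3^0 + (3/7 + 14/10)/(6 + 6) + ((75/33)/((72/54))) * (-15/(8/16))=-120083/2310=-51.98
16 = 16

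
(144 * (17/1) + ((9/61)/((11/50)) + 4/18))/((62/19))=750.47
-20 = -20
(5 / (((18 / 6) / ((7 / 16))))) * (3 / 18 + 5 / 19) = 1715 / 5472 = 0.31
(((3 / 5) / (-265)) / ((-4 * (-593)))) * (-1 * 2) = 3 / 1571450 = 0.00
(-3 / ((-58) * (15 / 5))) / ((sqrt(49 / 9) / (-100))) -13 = -2789 / 203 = -13.74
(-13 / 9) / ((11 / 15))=-65 / 33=-1.97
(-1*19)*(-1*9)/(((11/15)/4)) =10260/11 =932.73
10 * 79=790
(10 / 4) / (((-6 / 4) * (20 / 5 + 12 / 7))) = -7 / 24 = -0.29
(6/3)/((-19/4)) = -8/19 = -0.42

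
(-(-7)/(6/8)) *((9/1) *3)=252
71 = 71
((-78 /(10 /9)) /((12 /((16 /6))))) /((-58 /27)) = 7.26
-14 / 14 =-1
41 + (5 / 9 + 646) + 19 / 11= 68239 / 99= 689.28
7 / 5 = 1.40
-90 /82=-1.10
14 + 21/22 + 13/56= 9355/616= 15.19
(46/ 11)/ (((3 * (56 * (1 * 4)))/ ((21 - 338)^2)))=2311247/ 3696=625.34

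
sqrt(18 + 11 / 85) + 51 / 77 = 51 / 77 + sqrt(130985) / 85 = 4.92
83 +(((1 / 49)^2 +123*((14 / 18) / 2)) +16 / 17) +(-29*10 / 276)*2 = 730417759 / 5632746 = 129.67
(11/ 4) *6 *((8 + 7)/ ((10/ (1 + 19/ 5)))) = 118.80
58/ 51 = 1.14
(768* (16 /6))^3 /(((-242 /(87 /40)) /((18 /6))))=-231608773.61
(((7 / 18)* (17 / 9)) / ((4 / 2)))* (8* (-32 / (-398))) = 3808 / 16119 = 0.24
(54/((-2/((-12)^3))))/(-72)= -648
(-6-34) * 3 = -120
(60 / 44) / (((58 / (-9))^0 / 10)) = 150 / 11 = 13.64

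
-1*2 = -2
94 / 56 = 47 / 28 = 1.68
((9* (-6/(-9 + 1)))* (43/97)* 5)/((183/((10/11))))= 9675/130174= 0.07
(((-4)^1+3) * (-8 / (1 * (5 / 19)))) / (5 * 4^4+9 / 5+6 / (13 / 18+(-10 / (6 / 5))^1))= 20824 / 877493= 0.02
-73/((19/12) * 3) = -292/19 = -15.37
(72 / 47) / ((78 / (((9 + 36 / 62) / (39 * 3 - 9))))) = 33 / 18941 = 0.00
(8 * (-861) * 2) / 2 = -6888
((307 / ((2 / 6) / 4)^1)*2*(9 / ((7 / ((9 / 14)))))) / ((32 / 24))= 223803 / 49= 4567.41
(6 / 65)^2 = 36 / 4225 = 0.01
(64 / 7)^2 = 4096 / 49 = 83.59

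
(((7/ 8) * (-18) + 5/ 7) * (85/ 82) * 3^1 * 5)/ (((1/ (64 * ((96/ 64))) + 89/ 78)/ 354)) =-9880954200/ 137473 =-71875.60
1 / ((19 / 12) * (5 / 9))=108 / 95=1.14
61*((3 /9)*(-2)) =-122 /3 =-40.67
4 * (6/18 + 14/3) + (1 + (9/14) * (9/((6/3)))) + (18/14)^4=255711/9604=26.63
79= 79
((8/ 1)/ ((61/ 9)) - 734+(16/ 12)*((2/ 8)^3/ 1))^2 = 4603749553225/ 8573184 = 536994.14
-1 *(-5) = 5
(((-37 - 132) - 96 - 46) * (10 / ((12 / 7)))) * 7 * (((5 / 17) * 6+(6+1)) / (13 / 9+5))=-34059165 / 1972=-17271.38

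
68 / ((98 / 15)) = 510 / 49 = 10.41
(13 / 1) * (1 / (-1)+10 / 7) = 39 / 7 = 5.57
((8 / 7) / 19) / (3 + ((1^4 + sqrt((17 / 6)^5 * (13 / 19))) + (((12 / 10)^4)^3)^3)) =9389779298138516834660762206122279167175292968750000000000 / 111244633667679072008164326933339273124309817455668643987883413 - 17625061566467481455333654594141989946365356445312500000 * sqrt(25194) / 2113648039685902368155122211733446189361886531657704235769784847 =0.00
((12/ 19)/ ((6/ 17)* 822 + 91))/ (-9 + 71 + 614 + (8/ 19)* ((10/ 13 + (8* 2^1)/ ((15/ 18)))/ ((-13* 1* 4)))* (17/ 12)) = 517140/ 210881776853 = 0.00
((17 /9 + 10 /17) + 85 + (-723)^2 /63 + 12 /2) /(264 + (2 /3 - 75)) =8986507 /203133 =44.24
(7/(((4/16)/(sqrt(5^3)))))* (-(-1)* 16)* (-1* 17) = -38080* sqrt(5) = -85149.47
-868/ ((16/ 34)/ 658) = -1213681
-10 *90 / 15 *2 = -120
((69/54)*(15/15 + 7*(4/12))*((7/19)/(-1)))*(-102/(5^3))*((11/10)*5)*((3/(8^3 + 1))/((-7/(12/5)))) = -17204/1218375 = -0.01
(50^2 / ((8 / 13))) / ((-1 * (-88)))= 8125 / 176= 46.16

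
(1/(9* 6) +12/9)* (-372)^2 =561224/3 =187074.67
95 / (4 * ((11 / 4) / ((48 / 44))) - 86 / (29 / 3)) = 33060 / 413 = 80.05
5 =5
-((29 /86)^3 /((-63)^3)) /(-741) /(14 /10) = -0.00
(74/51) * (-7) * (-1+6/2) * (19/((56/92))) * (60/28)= -161690/119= -1358.74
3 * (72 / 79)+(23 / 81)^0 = 295 / 79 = 3.73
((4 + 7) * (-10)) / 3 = -110 / 3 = -36.67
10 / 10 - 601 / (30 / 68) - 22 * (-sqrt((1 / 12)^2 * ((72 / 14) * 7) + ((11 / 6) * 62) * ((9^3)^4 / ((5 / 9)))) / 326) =-20419 / 15 + 11 * sqrt(5778508316401285) / 1630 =511633.52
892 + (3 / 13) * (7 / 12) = 46391 / 52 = 892.13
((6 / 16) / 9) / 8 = 1 / 192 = 0.01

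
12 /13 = 0.92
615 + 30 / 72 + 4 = 619.42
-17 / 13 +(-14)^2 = 194.69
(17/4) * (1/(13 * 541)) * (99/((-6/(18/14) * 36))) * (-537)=301257/1575392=0.19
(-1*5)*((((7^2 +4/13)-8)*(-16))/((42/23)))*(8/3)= 1317440/273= 4825.79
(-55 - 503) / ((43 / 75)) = -41850 / 43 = -973.26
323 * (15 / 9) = 1615 / 3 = 538.33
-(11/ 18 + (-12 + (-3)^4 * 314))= -457607/ 18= -25422.61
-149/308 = -0.48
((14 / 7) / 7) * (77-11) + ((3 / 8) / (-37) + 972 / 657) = 3074499 / 151256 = 20.33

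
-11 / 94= -0.12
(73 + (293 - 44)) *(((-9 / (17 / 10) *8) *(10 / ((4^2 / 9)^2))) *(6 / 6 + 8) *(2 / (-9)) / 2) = 43150.37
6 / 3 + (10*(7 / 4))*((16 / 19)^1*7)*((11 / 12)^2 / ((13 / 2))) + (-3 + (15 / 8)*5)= 386101 / 17784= 21.71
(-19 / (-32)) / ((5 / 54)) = 513 / 80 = 6.41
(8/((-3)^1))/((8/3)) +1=0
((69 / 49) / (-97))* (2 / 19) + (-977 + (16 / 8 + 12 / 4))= -87778542 / 90307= -972.00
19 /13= 1.46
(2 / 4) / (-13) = -1 / 26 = -0.04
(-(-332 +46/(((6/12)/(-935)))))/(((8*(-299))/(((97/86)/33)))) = -174503/141427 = -1.23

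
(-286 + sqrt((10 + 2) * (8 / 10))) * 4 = -1144 + 16 * sqrt(15) / 5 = -1131.61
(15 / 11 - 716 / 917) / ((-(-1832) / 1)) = 5879 / 18479384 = 0.00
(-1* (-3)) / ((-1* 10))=-3 / 10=-0.30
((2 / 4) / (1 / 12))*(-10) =-60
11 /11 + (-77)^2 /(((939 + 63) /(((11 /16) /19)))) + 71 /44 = 9474889 /3350688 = 2.83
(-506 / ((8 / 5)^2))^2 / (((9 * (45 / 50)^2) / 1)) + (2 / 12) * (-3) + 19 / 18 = 1000244305 / 186624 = 5359.68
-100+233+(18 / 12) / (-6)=531 / 4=132.75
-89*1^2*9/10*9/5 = -7209/50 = -144.18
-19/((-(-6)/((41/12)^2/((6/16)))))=-31939/324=-98.58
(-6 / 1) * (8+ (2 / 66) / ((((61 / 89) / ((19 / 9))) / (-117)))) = 17.52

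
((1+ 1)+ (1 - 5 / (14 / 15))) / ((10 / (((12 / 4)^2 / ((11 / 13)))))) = -351 / 140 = -2.51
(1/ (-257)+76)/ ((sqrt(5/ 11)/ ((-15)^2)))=878895 *sqrt(55)/ 257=25362.10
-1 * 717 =-717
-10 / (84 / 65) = -7.74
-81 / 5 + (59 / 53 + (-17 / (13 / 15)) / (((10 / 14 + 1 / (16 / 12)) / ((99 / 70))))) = -4806904 / 141245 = -34.03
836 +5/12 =10037/12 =836.42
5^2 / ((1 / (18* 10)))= 4500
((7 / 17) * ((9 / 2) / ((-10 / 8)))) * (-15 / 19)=378 / 323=1.17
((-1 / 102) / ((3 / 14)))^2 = 49 / 23409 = 0.00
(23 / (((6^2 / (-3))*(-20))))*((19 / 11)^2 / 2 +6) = 41699 / 58080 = 0.72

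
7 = 7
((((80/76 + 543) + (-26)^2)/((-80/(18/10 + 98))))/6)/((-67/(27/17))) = 104105871/17312800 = 6.01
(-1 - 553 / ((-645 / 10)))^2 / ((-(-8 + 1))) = 954529 / 116487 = 8.19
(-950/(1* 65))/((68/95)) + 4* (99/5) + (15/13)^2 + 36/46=40239083/660790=60.90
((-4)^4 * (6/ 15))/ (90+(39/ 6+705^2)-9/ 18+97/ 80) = 8192/ 39769777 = 0.00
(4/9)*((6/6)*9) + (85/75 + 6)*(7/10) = 1349/150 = 8.99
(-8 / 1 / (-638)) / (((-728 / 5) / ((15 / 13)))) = -75 / 754754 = -0.00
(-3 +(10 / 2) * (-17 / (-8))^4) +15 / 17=99.84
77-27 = 50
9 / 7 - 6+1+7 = 23 / 7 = 3.29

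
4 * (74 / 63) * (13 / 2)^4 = 1056757 / 126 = 8386.96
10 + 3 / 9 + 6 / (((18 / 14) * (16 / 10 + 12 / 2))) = 208 / 19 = 10.95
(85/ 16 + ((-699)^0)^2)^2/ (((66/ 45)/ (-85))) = -13006275/ 5632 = -2309.35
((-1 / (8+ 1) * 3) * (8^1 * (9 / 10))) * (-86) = 1032 / 5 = 206.40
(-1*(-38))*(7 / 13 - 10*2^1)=-9614 / 13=-739.54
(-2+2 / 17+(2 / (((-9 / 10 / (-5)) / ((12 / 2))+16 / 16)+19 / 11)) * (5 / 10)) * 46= -3604376 / 51561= -69.91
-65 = -65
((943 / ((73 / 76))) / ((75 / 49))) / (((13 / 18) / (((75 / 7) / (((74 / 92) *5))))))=415387728 / 175565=2366.01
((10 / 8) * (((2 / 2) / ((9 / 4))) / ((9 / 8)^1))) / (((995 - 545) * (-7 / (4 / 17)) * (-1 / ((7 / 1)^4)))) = 5488 / 61965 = 0.09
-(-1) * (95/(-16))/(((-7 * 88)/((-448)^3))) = -9533440/11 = -866676.36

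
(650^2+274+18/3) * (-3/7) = -1268340/7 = -181191.43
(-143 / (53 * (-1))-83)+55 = -1341 / 53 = -25.30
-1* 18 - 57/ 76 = -75/ 4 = -18.75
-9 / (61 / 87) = -783 / 61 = -12.84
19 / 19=1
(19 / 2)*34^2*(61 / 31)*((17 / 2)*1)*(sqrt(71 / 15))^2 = 404285857 / 465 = 869431.95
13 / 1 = 13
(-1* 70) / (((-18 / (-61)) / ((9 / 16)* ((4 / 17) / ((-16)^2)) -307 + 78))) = 8511013105 / 156672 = 54323.77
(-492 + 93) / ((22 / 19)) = -7581 / 22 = -344.59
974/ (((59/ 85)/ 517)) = 42802430/ 59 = 725464.92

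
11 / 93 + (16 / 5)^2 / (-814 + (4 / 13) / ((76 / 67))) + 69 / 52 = 11604120841 / 8099937300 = 1.43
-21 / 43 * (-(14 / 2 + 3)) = 210 / 43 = 4.88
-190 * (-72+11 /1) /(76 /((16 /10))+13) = 23180 /121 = 191.57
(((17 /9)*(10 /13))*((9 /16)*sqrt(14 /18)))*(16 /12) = 85*sqrt(7) /234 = 0.96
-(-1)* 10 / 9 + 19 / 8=3.49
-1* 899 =-899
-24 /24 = -1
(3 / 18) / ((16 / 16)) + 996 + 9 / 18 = 2990 / 3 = 996.67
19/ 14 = 1.36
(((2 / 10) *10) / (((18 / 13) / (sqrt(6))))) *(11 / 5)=143 *sqrt(6) / 45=7.78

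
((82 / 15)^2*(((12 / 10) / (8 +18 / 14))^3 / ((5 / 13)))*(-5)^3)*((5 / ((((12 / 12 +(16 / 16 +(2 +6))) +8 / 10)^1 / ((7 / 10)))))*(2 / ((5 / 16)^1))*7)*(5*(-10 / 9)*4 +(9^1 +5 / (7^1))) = 814190547968 / 213890625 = 3806.57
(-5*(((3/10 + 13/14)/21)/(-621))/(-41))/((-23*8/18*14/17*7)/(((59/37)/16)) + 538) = 43129/200007646398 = 0.00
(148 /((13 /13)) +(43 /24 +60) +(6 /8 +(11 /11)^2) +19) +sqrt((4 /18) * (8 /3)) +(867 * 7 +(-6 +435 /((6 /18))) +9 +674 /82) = 4 * sqrt(3) /9 +7493909 /984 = 7616.53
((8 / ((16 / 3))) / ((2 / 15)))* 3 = 33.75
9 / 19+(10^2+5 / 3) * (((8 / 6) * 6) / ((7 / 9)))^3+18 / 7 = 721010565 / 6517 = 110635.35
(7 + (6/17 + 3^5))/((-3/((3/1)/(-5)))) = 4256/85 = 50.07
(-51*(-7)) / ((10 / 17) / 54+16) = 163863 / 7349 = 22.30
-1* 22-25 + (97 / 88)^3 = -31116511 / 681472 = -45.66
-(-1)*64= 64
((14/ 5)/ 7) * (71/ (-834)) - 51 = -106406/ 2085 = -51.03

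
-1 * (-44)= 44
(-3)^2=9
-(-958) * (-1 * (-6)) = 5748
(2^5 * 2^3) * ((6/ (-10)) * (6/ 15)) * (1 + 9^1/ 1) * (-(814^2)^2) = 1348710786711552/ 5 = 269742157342310.40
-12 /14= -6 /7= -0.86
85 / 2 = 42.50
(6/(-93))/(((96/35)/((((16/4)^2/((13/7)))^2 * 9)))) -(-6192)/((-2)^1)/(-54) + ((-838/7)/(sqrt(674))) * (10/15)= 38.55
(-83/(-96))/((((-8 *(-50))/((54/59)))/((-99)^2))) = 7321347/377600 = 19.39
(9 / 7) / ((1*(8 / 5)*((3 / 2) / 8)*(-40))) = -0.11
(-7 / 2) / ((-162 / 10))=35 / 162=0.22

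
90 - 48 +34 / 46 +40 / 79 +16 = 107649 / 1817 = 59.25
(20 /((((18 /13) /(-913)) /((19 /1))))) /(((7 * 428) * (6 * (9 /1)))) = -1127555 /728028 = -1.55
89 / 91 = 0.98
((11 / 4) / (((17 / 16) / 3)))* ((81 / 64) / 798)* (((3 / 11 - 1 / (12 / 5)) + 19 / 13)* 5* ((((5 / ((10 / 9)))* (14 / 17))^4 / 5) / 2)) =425329947 / 277957888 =1.53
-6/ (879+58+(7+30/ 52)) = -0.01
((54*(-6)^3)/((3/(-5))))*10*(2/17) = 388800/17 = 22870.59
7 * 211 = 1477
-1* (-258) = 258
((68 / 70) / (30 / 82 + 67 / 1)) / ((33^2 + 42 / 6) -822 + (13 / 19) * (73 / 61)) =807823 / 15395422525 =0.00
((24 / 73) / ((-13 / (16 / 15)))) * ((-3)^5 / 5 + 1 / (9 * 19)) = 409088 / 312075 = 1.31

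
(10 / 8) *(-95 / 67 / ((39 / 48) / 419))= -796100 / 871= -914.01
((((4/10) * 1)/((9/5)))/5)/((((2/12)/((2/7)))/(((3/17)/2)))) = 4/595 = 0.01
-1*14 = -14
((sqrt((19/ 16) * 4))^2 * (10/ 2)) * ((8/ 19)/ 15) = 2/ 3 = 0.67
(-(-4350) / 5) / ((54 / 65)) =1047.22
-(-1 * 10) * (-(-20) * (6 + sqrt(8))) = 400 * sqrt(2) + 1200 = 1765.69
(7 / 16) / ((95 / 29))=203 / 1520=0.13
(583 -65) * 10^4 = 5180000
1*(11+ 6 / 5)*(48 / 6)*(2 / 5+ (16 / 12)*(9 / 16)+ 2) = 7686 / 25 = 307.44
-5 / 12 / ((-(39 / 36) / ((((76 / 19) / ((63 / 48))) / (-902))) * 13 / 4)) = -640 / 1600599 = -0.00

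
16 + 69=85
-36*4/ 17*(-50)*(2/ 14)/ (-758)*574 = -295200/ 6443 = -45.82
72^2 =5184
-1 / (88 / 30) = -15 / 44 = -0.34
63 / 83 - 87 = -7158 / 83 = -86.24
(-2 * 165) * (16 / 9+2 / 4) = -2255 / 3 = -751.67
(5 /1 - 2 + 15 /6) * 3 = 33 /2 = 16.50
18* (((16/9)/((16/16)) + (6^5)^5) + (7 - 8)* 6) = 511745184538734624692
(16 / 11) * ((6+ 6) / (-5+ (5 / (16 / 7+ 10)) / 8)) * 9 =-396288 / 12485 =-31.74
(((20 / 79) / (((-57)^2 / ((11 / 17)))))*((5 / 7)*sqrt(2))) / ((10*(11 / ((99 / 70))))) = 11*sqrt(2) / 23756327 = 0.00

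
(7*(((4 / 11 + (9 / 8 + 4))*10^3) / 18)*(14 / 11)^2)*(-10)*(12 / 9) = -552230000 / 11979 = -46099.84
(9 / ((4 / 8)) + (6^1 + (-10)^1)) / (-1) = -14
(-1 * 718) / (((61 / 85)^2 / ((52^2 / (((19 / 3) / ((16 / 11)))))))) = -673302489600 / 777689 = -865773.45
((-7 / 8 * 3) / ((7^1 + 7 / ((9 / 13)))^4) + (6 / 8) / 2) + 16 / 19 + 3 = 51503852951 / 12213170816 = 4.22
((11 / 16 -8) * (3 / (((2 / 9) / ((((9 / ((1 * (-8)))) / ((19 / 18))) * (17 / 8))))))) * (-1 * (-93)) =404544699 / 19456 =20792.80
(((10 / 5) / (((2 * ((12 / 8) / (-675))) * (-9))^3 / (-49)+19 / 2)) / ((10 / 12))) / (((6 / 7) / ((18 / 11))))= 77175000 / 160015603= 0.48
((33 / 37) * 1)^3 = 35937 / 50653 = 0.71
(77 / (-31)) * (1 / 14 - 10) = 1529 / 62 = 24.66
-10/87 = -0.11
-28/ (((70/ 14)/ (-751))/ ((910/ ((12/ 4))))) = 3827096/ 3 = 1275698.67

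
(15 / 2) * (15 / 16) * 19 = 4275 / 32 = 133.59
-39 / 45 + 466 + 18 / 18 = 6992 / 15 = 466.13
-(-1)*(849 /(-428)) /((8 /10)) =-2.48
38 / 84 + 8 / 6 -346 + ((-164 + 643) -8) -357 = -3223 / 14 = -230.21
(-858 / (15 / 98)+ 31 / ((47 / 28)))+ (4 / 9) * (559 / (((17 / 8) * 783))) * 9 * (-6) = -5834081872 / 1042695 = -5595.20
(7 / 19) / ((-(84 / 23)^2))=-0.03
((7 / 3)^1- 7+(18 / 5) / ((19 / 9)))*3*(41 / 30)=-17302 / 1425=-12.14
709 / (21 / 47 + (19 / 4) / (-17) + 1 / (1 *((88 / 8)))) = 24925604 / 9081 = 2744.81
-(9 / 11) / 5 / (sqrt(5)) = -9 * sqrt(5) / 275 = -0.07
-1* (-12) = 12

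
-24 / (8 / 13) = -39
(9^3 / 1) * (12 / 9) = 972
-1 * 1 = -1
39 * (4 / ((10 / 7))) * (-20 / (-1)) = 2184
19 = 19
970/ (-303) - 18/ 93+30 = 26.61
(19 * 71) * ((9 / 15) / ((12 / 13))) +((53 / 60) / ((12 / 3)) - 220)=157697 / 240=657.07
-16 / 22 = -8 / 11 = -0.73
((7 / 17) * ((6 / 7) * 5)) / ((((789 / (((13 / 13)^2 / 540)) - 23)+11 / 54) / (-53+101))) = 77760 / 391102153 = 0.00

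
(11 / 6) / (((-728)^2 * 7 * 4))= 11 / 89037312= 0.00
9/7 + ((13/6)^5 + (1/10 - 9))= 10922951/272160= 40.13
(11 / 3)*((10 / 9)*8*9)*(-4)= -3520 / 3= -1173.33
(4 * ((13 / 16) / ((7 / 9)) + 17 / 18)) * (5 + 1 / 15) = 7619 / 189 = 40.31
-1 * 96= -96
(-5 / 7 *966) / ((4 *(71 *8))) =-345 / 1136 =-0.30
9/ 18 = 1/ 2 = 0.50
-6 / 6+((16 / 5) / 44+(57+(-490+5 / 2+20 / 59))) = -2797763 / 6490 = -431.09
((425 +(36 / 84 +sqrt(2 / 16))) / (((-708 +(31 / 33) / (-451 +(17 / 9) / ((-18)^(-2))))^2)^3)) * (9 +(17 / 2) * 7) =3081480775371957093306633 * sqrt(2) / 22662454958418493264798967374647603146312 +655474982075549158847653791 / 2832806869802311658099870921830950393289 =0.00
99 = 99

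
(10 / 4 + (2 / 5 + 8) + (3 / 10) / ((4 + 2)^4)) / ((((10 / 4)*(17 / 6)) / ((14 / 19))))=329623 / 290700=1.13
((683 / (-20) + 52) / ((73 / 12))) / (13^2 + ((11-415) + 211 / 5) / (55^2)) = 3239775 / 186465068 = 0.02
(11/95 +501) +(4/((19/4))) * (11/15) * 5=143698/285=504.20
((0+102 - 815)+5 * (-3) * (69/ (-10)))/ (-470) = 1219/ 940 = 1.30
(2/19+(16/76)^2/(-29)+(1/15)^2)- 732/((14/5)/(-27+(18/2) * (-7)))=387956751233/16488675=23528.68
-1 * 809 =-809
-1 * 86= -86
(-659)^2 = 434281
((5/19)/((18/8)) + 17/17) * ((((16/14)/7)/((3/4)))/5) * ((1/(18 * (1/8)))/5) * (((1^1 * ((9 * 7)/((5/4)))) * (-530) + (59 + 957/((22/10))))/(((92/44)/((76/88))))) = -320488832/6846525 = -46.81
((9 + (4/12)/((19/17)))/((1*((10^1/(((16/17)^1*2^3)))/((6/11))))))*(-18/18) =-13568/3553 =-3.82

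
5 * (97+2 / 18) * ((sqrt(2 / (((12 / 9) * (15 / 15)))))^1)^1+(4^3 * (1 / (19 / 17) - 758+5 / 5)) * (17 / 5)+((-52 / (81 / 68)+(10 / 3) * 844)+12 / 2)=-1244687998 / 7695+2185 * sqrt(6) / 9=-161158.14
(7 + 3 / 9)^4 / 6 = 117128 / 243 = 482.01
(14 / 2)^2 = 49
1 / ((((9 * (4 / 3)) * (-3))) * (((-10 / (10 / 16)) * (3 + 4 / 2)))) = 1 / 2880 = 0.00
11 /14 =0.79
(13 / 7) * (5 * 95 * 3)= 18525 / 7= 2646.43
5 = 5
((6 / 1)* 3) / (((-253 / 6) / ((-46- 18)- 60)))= 13392 / 253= 52.93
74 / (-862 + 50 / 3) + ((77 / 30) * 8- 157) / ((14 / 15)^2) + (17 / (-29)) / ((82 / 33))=-5798504331 / 36937474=-156.98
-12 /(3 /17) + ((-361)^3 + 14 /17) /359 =-800194967 /6103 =-131115.02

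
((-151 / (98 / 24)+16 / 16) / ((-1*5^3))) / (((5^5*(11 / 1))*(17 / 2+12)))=0.00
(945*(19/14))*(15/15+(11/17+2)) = 79515/17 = 4677.35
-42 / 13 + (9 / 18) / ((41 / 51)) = -2781 / 1066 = -2.61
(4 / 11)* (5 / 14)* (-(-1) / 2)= 5 / 77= 0.06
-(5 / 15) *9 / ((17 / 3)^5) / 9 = -81 / 1419857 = -0.00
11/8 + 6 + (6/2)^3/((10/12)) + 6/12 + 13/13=1651/40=41.28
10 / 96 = 5 / 48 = 0.10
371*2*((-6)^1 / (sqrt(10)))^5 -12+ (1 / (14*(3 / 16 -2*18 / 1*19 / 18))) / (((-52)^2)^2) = -721224*sqrt(10) / 125 -46447040641 / 3870586720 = -18257.68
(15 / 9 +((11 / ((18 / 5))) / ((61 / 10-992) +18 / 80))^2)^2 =44040016864875377392225 / 15854223244346709513201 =2.78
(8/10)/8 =1/10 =0.10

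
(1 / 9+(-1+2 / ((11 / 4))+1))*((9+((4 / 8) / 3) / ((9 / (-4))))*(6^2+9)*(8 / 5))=160024 / 297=538.80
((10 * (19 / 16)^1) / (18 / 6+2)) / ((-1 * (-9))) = 19 / 72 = 0.26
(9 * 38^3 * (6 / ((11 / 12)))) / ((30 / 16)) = 94818816 / 55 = 1723978.47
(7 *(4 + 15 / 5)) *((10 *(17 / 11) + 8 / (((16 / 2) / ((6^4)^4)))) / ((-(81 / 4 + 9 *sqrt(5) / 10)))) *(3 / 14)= -6516763886259060 / 4411 + 868901851501208 *sqrt(5) / 13233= -1330565106404.07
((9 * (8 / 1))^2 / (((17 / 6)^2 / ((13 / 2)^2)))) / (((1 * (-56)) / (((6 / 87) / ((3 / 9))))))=-5913648 / 58667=-100.80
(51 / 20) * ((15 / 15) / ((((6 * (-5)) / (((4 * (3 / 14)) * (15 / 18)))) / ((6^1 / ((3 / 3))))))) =-51 / 140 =-0.36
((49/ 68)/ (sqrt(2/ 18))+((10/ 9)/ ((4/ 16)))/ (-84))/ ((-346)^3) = -27103/ 532352151072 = -0.00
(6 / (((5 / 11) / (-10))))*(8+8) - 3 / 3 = -2113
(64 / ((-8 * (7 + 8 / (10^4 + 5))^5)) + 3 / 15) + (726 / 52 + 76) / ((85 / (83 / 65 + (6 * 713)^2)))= 4690821086108382201776449572736218501 / 242175009445665256835040336950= 19369550.54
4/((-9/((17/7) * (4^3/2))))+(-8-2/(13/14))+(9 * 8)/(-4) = -51346/819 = -62.69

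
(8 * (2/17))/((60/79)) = 316/255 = 1.24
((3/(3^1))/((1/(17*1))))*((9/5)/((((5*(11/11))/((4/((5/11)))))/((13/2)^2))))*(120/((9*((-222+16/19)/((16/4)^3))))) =-8779.65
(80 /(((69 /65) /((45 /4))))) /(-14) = -9750 /161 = -60.56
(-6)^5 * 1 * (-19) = 147744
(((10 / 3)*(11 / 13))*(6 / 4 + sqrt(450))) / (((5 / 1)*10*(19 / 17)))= 187 / 2470 + 187*sqrt(2) / 247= 1.15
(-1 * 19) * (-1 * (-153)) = -2907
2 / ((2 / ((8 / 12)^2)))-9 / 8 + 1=0.32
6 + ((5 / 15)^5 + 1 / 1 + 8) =3646 / 243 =15.00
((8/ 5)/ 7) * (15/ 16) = 0.21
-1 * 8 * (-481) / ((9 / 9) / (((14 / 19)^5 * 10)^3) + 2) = 598626031706461437952000 / 326317318145499246299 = 1834.49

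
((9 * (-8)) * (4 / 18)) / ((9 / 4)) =-64 / 9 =-7.11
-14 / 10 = -7 / 5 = -1.40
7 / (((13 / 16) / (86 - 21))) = 560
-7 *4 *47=-1316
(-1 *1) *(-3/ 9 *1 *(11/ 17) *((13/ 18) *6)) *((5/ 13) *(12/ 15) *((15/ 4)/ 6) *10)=275/ 153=1.80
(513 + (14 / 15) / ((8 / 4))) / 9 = 7702 / 135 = 57.05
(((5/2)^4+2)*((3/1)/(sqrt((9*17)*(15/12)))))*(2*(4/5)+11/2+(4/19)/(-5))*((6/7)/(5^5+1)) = 881037*sqrt(85)/471192400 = 0.02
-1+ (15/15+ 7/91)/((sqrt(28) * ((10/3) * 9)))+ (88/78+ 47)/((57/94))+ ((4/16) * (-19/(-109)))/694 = sqrt(7)/390+ 52714713797/672644232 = 78.38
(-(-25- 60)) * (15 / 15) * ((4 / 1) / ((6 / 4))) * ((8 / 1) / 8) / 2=340 / 3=113.33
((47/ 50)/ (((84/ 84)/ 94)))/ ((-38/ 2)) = -2209/ 475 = -4.65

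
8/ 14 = 4/ 7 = 0.57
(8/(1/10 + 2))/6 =40/63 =0.63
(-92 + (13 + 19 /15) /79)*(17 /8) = -924851 /4740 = -195.12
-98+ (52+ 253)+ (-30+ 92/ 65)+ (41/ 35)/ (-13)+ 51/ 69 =1873909/ 10465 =179.06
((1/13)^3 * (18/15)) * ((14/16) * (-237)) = -4977/43940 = -0.11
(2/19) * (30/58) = 30/551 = 0.05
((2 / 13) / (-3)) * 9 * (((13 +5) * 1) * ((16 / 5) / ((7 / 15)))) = -5184 / 91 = -56.97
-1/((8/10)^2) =-25/16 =-1.56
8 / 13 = 0.62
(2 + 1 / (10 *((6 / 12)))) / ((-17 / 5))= -11 / 17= -0.65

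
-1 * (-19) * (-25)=-475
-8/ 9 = -0.89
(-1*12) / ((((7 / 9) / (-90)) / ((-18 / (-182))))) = 87480 / 637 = 137.33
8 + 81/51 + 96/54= 11.37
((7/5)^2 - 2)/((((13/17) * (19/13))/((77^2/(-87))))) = 100793/41325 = 2.44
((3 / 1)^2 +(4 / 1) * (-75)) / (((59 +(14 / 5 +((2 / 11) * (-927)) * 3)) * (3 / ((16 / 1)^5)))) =5594152960 / 24411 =229165.25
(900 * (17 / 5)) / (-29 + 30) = 3060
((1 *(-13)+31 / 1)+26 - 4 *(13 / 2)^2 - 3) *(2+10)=-1536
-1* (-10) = 10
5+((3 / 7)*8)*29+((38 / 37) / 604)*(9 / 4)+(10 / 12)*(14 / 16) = 197412653 / 1877232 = 105.16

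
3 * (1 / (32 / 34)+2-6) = -141 / 16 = -8.81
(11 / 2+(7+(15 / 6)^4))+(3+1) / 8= 833 / 16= 52.06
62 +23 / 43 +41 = 4452 / 43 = 103.53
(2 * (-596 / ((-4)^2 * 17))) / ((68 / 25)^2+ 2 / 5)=-0.56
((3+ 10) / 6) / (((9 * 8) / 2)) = 13 / 216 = 0.06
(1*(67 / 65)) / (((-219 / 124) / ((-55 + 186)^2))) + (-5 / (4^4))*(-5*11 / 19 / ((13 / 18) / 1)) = -346736255891 / 34619520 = -10015.63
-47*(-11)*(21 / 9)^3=177331 / 27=6567.81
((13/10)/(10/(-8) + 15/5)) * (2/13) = 4/35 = 0.11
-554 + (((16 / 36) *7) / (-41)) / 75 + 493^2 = 6711049097 / 27675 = 242495.00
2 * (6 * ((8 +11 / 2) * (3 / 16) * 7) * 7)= 11907 / 8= 1488.38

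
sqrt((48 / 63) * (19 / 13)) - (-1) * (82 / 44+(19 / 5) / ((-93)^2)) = 4 * sqrt(5187) / 273+1773463 / 951390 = 2.92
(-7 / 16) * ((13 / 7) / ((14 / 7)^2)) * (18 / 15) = -0.24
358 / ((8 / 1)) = 179 / 4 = 44.75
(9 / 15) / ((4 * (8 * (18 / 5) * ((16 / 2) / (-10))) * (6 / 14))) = -0.02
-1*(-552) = 552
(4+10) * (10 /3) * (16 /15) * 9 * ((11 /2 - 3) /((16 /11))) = 770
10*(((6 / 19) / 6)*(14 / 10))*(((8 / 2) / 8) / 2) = 7 / 38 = 0.18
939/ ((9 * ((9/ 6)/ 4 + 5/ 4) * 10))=1252/ 195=6.42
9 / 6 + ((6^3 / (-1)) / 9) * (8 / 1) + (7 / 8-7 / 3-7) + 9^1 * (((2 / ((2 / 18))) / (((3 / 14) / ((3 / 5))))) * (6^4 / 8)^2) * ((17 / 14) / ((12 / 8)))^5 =1192349943581 / 288120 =4138379.65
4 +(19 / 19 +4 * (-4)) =-11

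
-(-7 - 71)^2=-6084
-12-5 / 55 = -133 / 11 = -12.09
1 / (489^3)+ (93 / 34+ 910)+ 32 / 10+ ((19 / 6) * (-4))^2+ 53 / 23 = 493171085953123 / 457196960790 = 1078.68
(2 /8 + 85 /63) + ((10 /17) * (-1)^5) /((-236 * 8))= 1617151 /1011024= 1.60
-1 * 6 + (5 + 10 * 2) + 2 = 21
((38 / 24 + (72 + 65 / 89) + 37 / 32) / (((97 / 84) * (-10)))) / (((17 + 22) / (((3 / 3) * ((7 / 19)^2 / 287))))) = -6319187 / 79732868592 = -0.00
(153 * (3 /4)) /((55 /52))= 5967 /55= 108.49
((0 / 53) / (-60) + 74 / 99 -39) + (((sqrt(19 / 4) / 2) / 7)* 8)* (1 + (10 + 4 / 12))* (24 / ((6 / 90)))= 5042.98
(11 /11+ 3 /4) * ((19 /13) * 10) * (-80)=-26600 /13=-2046.15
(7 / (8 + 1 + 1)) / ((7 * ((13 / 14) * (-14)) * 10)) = -1 / 1300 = -0.00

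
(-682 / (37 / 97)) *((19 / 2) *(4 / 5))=-2513852 / 185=-13588.39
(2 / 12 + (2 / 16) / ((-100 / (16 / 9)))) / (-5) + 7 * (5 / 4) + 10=18.72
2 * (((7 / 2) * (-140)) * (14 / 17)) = -13720 / 17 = -807.06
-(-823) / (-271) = -823 / 271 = -3.04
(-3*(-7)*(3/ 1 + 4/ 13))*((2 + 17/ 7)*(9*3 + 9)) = 143964/ 13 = 11074.15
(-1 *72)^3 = -373248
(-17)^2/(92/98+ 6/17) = 240737/1076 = 223.73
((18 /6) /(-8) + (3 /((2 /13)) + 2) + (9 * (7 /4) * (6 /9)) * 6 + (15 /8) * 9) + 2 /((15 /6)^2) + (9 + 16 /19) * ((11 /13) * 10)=1139901 /6175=184.60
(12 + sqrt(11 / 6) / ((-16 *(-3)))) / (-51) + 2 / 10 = -3 / 85 - sqrt(66) / 14688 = -0.04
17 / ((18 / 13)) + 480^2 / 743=4311403 / 13374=322.37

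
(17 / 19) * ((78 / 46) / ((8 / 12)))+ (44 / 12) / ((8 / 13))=86359 / 10488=8.23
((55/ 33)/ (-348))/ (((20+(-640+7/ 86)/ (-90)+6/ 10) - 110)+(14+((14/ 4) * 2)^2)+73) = -1075/ 12055793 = -0.00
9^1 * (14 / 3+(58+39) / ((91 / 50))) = 47472 / 91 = 521.67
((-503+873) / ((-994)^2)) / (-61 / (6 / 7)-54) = -555 / 185503759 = -0.00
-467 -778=-1245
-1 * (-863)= 863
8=8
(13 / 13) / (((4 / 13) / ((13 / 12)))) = 169 / 48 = 3.52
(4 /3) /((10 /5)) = 2 /3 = 0.67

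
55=55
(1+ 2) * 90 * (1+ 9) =2700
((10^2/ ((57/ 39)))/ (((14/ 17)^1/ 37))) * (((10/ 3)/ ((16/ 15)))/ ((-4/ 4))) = -5110625/ 532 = -9606.44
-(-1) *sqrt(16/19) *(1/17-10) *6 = -4056 *sqrt(19)/323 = -54.74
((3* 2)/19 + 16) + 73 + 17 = 2020/19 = 106.32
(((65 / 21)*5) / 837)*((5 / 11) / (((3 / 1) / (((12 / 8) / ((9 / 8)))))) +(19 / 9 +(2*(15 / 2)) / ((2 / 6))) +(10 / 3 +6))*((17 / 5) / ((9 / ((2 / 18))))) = 6196840 / 140949963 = 0.04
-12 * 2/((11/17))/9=-136/33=-4.12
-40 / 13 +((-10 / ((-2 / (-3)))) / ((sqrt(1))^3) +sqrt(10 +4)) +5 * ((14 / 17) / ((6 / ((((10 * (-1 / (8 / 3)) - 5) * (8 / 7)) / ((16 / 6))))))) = -18255 / 884 +sqrt(14) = -16.91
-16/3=-5.33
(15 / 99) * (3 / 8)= 5 / 88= 0.06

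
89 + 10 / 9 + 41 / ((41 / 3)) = 838 / 9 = 93.11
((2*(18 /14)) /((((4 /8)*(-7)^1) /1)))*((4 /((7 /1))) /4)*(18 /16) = -81 /686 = -0.12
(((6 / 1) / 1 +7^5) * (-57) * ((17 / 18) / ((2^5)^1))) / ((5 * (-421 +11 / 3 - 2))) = 319447 / 23680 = 13.49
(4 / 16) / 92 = 1 / 368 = 0.00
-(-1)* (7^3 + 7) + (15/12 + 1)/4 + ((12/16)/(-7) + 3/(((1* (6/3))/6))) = 40259/112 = 359.46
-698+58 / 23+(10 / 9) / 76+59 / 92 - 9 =-703.82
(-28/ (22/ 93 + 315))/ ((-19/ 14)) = 36456/ 557023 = 0.07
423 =423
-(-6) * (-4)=-24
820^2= 672400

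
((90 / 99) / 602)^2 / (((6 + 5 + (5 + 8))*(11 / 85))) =2125 / 2894158344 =0.00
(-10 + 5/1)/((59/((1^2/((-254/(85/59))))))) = 425/884174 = 0.00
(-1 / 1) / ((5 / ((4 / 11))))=-4 / 55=-0.07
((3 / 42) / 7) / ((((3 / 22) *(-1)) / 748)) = -8228 / 147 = -55.97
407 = 407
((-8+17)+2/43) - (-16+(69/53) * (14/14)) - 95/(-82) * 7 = 31.85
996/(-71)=-996/71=-14.03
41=41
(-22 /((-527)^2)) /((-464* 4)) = 11 /257732512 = 0.00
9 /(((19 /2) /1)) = 18 /19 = 0.95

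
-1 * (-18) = 18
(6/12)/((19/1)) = 1/38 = 0.03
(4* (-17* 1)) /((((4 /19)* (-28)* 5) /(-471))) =-152133 /140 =-1086.66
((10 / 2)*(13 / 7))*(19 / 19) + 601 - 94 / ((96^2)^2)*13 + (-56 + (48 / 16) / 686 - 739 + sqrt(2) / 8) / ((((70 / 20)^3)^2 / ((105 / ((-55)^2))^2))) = 72*sqrt(2) / 878826025 + 7812405711834329155987 / 12801237819103641600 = 610.29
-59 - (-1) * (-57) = -116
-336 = -336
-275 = -275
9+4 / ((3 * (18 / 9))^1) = 29 / 3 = 9.67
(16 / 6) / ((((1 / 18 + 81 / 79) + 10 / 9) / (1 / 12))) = 316 / 3117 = 0.10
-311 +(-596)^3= -211709047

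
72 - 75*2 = -78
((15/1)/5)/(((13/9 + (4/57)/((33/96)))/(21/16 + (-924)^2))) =11012263713/7088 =1553648.94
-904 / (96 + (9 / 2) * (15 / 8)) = -14464 / 1671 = -8.66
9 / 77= 0.12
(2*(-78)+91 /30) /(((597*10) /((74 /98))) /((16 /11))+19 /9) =-2037516 /72429295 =-0.03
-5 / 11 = -0.45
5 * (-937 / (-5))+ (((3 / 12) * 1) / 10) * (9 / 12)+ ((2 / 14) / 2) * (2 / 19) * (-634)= 19838319 / 21280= 932.25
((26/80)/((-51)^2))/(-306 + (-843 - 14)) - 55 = -6654918613/120998520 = -55.00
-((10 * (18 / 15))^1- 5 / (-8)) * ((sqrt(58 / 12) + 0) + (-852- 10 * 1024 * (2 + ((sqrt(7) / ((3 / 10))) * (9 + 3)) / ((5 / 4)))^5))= -101 * sqrt(174) / 48 + 132996984116233 / 2 + 213744411607040 * sqrt(7)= 632013049300144.32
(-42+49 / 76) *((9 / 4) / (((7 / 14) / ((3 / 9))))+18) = -122577 / 152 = -806.43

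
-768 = -768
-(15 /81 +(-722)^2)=-521284.19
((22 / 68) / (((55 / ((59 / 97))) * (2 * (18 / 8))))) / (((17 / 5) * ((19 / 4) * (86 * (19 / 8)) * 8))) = 118 / 3916406331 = 0.00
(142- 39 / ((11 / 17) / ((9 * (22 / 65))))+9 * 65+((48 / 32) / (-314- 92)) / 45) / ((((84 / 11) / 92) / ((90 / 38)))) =1674508583 / 107996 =15505.28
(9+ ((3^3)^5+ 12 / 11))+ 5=157838143 / 11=14348922.09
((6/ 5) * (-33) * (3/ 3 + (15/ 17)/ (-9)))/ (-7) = 3036/ 595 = 5.10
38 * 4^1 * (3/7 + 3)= 3648/7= 521.14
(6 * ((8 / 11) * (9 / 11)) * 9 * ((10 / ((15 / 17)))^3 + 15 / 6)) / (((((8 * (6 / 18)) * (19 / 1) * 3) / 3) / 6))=12756366 / 2299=5548.66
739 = 739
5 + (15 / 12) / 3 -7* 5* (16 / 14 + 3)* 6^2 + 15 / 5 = -62539 / 12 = -5211.58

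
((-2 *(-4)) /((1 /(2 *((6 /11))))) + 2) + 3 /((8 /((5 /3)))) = 999 /88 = 11.35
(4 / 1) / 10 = 2 / 5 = 0.40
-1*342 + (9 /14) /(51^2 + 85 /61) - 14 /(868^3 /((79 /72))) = -342.00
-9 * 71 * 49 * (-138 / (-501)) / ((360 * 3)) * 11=-87.84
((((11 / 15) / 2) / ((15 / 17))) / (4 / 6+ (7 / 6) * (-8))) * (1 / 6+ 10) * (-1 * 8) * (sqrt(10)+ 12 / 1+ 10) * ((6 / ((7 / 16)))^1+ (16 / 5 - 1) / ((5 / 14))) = 39673546 * sqrt(10) / 511875+ 872818012 / 511875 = 1950.24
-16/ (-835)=16/ 835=0.02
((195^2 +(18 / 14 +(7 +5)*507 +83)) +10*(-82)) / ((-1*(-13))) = 303613 / 91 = 3336.41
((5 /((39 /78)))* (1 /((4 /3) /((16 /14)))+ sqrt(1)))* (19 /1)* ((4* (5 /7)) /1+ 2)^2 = 2855320 /343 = 8324.55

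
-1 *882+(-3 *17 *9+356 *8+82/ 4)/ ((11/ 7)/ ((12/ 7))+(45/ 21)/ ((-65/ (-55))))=1932/ 2981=0.65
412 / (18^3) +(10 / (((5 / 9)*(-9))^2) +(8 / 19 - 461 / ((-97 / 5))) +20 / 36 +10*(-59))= -7588217227 / 13435470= -564.79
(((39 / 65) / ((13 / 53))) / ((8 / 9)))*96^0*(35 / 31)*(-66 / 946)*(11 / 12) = -110187 / 554528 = -0.20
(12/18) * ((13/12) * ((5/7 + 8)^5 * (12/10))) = 10979751913/252105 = 43552.30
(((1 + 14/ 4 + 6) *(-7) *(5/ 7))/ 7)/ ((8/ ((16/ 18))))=-5/ 6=-0.83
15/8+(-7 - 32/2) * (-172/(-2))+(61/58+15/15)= -457985/232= -1974.07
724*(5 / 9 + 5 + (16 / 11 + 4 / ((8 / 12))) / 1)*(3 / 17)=932512 / 561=1662.23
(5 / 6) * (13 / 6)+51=52.81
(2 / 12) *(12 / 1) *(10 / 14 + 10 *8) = 161.43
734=734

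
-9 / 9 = -1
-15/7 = -2.14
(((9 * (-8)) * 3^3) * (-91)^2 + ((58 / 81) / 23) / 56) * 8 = -1679499686534 / 13041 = -128786112.00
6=6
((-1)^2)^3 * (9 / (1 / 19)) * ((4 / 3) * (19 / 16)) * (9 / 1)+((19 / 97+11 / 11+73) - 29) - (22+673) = 693335 / 388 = 1786.95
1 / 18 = 0.06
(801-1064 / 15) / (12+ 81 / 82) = 897982 / 15975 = 56.21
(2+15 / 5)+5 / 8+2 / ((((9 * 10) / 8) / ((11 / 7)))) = 14879 / 2520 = 5.90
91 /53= 1.72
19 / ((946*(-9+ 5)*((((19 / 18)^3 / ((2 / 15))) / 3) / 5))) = -1458 / 170753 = -0.01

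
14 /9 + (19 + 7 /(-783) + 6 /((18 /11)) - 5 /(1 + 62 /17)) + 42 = 4029200 /61857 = 65.14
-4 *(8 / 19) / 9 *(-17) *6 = 1088 / 57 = 19.09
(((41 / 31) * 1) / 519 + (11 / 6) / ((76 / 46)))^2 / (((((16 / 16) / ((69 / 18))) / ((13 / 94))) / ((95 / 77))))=2764969015027375 / 3417444860905152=0.81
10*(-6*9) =-540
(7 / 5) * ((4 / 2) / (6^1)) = 0.47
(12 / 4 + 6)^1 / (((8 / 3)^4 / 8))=729 / 512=1.42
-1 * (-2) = 2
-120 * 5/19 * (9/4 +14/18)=-5450/57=-95.61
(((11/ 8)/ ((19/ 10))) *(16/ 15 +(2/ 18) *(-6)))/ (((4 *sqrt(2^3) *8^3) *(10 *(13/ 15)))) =33 *sqrt(2)/ 8093696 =0.00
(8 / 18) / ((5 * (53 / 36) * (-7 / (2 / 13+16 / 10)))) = -1824 / 120575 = -0.02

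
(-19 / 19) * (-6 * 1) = 6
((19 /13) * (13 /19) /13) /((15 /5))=1 /39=0.03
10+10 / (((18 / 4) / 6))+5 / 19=1345 / 57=23.60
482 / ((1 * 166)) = 241 / 83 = 2.90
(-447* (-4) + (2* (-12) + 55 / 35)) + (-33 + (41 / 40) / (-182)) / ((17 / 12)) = 53905937 / 30940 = 1742.27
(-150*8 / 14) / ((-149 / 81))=48600 / 1043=46.60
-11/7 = -1.57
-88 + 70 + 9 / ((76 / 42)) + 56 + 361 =15351 / 38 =403.97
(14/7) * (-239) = -478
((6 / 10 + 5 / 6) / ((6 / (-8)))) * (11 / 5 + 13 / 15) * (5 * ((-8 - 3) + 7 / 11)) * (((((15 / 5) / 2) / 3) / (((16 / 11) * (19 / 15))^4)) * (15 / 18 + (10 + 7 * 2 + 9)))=100207828875 / 224755712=445.85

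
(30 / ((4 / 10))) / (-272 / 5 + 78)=375 / 118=3.18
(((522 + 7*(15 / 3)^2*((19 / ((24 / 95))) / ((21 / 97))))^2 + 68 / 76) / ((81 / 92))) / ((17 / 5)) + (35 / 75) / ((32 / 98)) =53231121806964767 / 42384060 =1255923142.02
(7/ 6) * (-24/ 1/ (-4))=7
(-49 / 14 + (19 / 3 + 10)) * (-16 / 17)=-616 / 51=-12.08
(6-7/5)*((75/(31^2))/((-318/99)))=-11385/101866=-0.11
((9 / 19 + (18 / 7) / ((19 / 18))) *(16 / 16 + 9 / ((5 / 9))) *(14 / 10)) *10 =66564 / 95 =700.67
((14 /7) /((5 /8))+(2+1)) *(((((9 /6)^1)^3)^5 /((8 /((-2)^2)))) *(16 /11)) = 444816117 /225280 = 1974.50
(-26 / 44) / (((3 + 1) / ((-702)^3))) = 562166163 / 11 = 51106014.82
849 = 849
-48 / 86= -24 / 43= -0.56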